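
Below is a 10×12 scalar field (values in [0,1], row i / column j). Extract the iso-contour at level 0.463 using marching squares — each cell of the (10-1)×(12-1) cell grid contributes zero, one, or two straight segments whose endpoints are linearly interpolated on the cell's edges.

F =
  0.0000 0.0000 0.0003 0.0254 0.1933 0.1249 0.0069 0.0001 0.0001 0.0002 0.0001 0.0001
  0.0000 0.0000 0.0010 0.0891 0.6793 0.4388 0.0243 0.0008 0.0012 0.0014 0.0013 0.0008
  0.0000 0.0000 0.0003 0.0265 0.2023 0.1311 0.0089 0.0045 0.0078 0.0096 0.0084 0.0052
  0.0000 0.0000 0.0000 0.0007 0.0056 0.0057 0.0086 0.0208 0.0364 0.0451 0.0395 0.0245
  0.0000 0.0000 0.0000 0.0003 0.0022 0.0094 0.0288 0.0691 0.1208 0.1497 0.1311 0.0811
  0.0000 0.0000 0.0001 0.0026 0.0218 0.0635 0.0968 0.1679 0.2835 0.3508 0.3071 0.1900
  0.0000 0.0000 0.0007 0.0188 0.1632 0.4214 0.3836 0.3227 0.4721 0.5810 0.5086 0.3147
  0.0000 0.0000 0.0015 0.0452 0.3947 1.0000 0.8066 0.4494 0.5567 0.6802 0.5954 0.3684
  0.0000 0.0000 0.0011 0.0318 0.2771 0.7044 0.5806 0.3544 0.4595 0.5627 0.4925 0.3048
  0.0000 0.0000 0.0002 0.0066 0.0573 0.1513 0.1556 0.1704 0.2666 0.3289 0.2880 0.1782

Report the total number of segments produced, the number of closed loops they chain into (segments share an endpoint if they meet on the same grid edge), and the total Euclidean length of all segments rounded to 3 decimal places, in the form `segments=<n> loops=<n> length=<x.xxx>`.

cell (0,3): code 0100 → (0.555,4.000)–(1.000,3.634)
cell (0,4): code 1000 → (1.000,4.899)–(0.555,4.000)
cell (1,3): code 0010 → (1.000,3.634)–(1.453,4.000)
cell (1,4): code 0001 → (1.453,4.000)–(1.000,4.899)
cell (5,7): code 0100 → (5.952,8.000)–(6.000,7.939)
cell (5,8): code 1100 → (5.487,9.000)–(5.952,8.000)
cell (5,9): code 1100 → (5.774,10.000)–(5.487,9.000)
cell (5,10): code 1000 → (6.000,10.235)–(5.774,10.000)
cell (6,4): code 0100 → (6.072,5.000)–(7.000,4.113)
cell (6,5): code 1100 → (6.188,6.000)–(6.072,5.000)
cell (6,6): code 1000 → (7.000,6.962)–(6.188,6.000)
cell (6,7): code 0110 → (6.000,7.939)–(7.000,7.127)
cell (6,10): code 1001 → (7.000,10.583)–(6.000,10.235)
cell (7,4): code 0110 → (7.000,4.113)–(8.000,4.435)
cell (7,6): code 1001 → (8.000,6.520)–(7.000,6.962)
cell (7,7): code 0010 → (7.000,7.127)–(7.964,8.000)
cell (7,8): code 0111 → (7.964,8.000)–(8.000,8.034)
cell (7,10): code 1001 → (8.000,10.157)–(7.000,10.583)
cell (8,4): code 0010 → (8.000,4.435)–(8.436,5.000)
cell (8,5): code 0011 → (8.436,5.000)–(8.277,6.000)
cell (8,6): code 0001 → (8.277,6.000)–(8.000,6.520)
cell (8,8): code 0010 → (8.000,8.034)–(8.426,9.000)
cell (8,9): code 0011 → (8.426,9.000)–(8.144,10.000)
cell (8,10): code 0001 → (8.144,10.000)–(8.000,10.157)
total: 24 segments, chained into 3 closed loop(s), length Σ = 20.818970

segments=24 loops=3 length=20.819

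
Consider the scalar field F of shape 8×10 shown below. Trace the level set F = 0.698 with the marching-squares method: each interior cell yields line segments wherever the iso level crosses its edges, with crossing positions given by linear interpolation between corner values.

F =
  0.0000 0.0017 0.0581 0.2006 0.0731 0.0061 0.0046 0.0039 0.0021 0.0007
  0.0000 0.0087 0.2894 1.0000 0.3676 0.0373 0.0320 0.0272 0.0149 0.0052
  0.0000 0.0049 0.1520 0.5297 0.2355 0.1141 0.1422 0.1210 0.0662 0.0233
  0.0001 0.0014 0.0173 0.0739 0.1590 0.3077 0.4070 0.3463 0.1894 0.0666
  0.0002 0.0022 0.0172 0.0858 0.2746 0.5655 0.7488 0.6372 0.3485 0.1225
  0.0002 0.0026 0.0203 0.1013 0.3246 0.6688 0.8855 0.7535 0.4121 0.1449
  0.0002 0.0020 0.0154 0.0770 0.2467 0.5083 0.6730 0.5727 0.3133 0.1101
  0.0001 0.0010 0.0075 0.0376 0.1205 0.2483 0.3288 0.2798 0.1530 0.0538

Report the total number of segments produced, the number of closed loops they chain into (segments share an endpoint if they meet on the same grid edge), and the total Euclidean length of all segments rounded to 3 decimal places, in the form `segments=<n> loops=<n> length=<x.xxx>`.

cell (0,2): code 0100 → (0.622,3.000)–(1.000,2.575)
cell (0,3): code 1000 → (1.000,3.478)–(0.622,3.000)
cell (1,2): code 0010 → (1.000,2.575)–(1.642,3.000)
cell (1,3): code 0001 → (1.642,3.000)–(1.000,3.478)
cell (3,5): code 0100 → (3.851,6.000)–(4.000,5.723)
cell (3,6): code 1000 → (4.000,6.455)–(3.851,6.000)
cell (4,5): code 0110 → (4.000,5.723)–(5.000,5.135)
cell (4,6): code 1101 → (4.523,7.000)–(4.000,6.455)
cell (4,7): code 1000 → (5.000,7.163)–(4.523,7.000)
cell (5,5): code 0010 → (5.000,5.135)–(5.882,6.000)
cell (5,6): code 0011 → (5.882,6.000)–(5.307,7.000)
cell (5,7): code 0001 → (5.307,7.000)–(5.000,7.163)
total: 12 segments, chained into 2 closed loop(s), length Σ = 8.697356

segments=12 loops=2 length=8.697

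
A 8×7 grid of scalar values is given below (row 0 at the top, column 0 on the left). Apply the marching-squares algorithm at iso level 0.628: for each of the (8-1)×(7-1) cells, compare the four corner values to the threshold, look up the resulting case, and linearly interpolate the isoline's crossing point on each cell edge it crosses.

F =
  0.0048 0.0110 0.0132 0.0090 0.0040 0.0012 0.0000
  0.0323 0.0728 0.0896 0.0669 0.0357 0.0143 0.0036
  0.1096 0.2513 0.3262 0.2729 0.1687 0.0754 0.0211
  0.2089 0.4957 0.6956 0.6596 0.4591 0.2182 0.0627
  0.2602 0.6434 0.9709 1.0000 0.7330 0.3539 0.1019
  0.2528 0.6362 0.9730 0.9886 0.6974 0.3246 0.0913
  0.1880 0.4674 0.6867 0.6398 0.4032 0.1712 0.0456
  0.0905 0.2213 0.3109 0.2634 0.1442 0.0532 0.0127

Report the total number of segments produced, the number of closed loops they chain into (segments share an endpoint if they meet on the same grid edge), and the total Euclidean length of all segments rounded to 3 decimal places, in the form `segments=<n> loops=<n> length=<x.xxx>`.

cell (2,1): code 0100 → (2.817,2.000)–(3.000,1.662)
cell (2,2): code 1100 → (2.918,3.000)–(2.817,2.000)
cell (2,3): code 1000 → (3.000,3.158)–(2.918,3.000)
cell (3,0): code 0100 → (3.896,1.000)–(4.000,0.960)
cell (3,1): code 1110 → (3.000,1.662)–(3.896,1.000)
cell (3,3): code 1101 → (3.617,4.000)–(3.000,3.158)
cell (3,4): code 1000 → (4.000,4.277)–(3.617,4.000)
cell (4,0): code 0110 → (4.000,0.960)–(5.000,0.979)
cell (4,4): code 1001 → (5.000,4.186)–(4.000,4.277)
cell (5,0): code 0010 → (5.000,0.979)–(5.049,1.000)
cell (5,1): code 0111 → (5.049,1.000)–(6.000,1.732)
cell (5,3): code 1011 → (6.000,3.050)–(5.236,4.000)
cell (5,4): code 0001 → (5.236,4.000)–(5.000,4.186)
cell (6,1): code 0010 → (6.000,1.732)–(6.156,2.000)
cell (6,2): code 0011 → (6.156,2.000)–(6.031,3.000)
cell (6,3): code 0001 → (6.031,3.000)–(6.000,3.050)
total: 16 segments, chained into 1 closed loop(s), length Σ = 10.463873

segments=16 loops=1 length=10.464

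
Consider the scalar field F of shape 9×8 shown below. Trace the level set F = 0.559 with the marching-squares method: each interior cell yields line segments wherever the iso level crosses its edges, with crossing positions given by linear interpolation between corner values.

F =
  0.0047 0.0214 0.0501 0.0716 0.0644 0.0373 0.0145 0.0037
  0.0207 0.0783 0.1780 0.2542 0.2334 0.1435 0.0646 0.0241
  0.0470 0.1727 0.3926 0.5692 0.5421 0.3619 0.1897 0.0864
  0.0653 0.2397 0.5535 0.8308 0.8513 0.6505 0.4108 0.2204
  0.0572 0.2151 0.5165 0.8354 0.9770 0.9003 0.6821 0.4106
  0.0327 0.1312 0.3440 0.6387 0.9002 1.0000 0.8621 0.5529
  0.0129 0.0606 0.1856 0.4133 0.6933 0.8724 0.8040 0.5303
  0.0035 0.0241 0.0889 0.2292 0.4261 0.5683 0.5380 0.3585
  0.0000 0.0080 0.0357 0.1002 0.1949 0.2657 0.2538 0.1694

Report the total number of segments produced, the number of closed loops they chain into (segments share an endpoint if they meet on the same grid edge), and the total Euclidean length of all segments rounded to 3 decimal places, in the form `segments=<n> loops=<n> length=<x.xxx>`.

segments=20 loops=1 length=15.270

cell (1,2): code 0100 → (1.968,3.000)–(2.000,2.942)
cell (1,3): code 1000 → (2.000,3.376)–(1.968,3.000)
cell (2,2): code 0110 → (2.000,2.942)–(3.000,2.020)
cell (2,3): code 1101 → (2.055,4.000)–(2.000,3.376)
cell (2,4): code 1100 → (2.683,5.000)–(2.055,4.000)
cell (2,5): code 1000 → (3.000,5.382)–(2.683,5.000)
cell (3,2): code 0110 → (3.000,2.020)–(4.000,2.133)
cell (3,5): code 1101 → (3.546,6.000)–(3.000,5.382)
cell (3,6): code 1000 → (4.000,6.453)–(3.546,6.000)
cell (4,2): code 0110 → (4.000,2.133)–(5.000,2.730)
cell (4,6): code 1001 → (5.000,6.980)–(4.000,6.453)
cell (5,2): code 0010 → (5.000,2.730)–(5.354,3.000)
cell (5,3): code 0111 → (5.354,3.000)–(6.000,3.520)
cell (5,6): code 1001 → (6.000,6.895)–(5.000,6.980)
cell (6,3): code 0010 → (6.000,3.520)–(6.503,4.000)
cell (6,4): code 0111 → (6.503,4.000)–(7.000,4.935)
cell (6,5): code 1011 → (7.000,5.307)–(6.921,6.000)
cell (6,6): code 0001 → (6.921,6.000)–(6.000,6.895)
cell (7,4): code 0010 → (7.000,4.935)–(7.031,5.000)
cell (7,5): code 0001 → (7.031,5.000)–(7.000,5.307)
total: 20 segments, chained into 1 closed loop(s), length Σ = 15.269862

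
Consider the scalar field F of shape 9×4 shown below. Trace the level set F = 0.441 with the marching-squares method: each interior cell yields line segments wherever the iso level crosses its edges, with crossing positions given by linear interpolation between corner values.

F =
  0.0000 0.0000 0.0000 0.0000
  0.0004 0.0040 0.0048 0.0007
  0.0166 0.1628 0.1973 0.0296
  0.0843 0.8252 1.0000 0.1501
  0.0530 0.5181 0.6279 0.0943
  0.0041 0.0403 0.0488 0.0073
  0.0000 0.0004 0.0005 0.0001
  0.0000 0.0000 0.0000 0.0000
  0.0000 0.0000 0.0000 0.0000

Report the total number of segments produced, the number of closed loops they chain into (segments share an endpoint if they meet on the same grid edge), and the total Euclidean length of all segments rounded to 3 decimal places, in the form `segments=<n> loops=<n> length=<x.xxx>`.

cell (2,0): code 0100 → (2.420,1.000)–(3.000,0.481)
cell (2,1): code 1100 → (2.304,2.000)–(2.420,1.000)
cell (2,2): code 1000 → (3.000,2.658)–(2.304,2.000)
cell (3,0): code 0110 → (3.000,0.481)–(4.000,0.834)
cell (3,2): code 1001 → (4.000,2.350)–(3.000,2.658)
cell (4,0): code 0010 → (4.000,0.834)–(4.161,1.000)
cell (4,1): code 0011 → (4.161,1.000)–(4.323,2.000)
cell (4,2): code 0001 → (4.323,2.000)–(4.000,2.350)
total: 8 segments, chained into 1 closed loop(s), length Σ = 6.569839

segments=8 loops=1 length=6.570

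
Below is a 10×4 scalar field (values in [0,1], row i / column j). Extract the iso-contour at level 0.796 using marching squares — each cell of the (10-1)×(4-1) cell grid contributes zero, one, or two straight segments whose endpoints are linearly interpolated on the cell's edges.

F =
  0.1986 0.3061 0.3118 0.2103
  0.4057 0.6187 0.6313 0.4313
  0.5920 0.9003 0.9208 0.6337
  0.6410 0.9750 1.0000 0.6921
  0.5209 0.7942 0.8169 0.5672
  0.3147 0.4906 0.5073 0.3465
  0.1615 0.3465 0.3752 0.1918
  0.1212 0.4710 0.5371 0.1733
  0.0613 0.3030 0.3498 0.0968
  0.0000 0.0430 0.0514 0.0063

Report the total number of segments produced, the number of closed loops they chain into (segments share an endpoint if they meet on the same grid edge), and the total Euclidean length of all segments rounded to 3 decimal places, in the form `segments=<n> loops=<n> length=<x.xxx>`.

cell (1,0): code 0100 → (1.630,1.000)–(2.000,0.662)
cell (1,1): code 1100 → (1.569,2.000)–(1.630,1.000)
cell (1,2): code 1000 → (2.000,2.435)–(1.569,2.000)
cell (2,0): code 0110 → (2.000,0.662)–(3.000,0.464)
cell (2,2): code 1001 → (3.000,2.663)–(2.000,2.435)
cell (3,0): code 0010 → (3.000,0.464)–(3.990,1.000)
cell (3,1): code 0111 → (3.990,1.000)–(4.000,1.079)
cell (3,2): code 1001 → (4.000,2.084)–(3.000,2.663)
cell (4,1): code 0010 → (4.000,1.079)–(4.068,2.000)
cell (4,2): code 0001 → (4.068,2.000)–(4.000,2.084)
total: 10 segments, chained into 1 closed loop(s), length Σ = 7.552518

segments=10 loops=1 length=7.553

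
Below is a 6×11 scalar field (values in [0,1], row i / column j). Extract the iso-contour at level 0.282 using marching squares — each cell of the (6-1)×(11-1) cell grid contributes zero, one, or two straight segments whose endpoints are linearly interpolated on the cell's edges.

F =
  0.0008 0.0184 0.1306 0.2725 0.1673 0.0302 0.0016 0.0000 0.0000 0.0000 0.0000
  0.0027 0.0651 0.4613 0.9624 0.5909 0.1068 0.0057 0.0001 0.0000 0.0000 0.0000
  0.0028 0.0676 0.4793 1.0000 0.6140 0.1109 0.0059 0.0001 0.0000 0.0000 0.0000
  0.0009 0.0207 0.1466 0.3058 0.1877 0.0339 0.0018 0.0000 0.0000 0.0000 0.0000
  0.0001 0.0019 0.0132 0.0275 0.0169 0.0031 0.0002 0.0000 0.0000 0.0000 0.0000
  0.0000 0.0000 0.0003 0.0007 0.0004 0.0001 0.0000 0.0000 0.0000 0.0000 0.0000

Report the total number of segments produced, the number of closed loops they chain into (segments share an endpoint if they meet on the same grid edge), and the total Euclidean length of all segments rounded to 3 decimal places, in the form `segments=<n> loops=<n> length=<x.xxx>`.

cell (0,1): code 0100 → (0.458,2.000)–(1.000,1.547)
cell (0,2): code 1100 → (0.014,3.000)–(0.458,2.000)
cell (0,3): code 1100 → (0.271,4.000)–(0.014,3.000)
cell (0,4): code 1000 → (1.000,4.638)–(0.271,4.000)
cell (1,1): code 0110 → (1.000,1.547)–(2.000,1.521)
cell (1,4): code 1001 → (2.000,4.660)–(1.000,4.638)
cell (2,1): code 0010 → (2.000,1.521)–(2.593,2.000)
cell (2,2): code 0111 → (2.593,2.000)–(3.000,2.851)
cell (2,3): code 1011 → (3.000,3.202)–(2.779,4.000)
cell (2,4): code 0001 → (2.779,4.000)–(2.000,4.660)
cell (3,2): code 0010 → (3.000,2.851)–(3.086,3.000)
cell (3,3): code 0001 → (3.086,3.000)–(3.000,3.202)
total: 12 segments, chained into 1 closed loop(s), length Σ = 9.748264

segments=12 loops=1 length=9.748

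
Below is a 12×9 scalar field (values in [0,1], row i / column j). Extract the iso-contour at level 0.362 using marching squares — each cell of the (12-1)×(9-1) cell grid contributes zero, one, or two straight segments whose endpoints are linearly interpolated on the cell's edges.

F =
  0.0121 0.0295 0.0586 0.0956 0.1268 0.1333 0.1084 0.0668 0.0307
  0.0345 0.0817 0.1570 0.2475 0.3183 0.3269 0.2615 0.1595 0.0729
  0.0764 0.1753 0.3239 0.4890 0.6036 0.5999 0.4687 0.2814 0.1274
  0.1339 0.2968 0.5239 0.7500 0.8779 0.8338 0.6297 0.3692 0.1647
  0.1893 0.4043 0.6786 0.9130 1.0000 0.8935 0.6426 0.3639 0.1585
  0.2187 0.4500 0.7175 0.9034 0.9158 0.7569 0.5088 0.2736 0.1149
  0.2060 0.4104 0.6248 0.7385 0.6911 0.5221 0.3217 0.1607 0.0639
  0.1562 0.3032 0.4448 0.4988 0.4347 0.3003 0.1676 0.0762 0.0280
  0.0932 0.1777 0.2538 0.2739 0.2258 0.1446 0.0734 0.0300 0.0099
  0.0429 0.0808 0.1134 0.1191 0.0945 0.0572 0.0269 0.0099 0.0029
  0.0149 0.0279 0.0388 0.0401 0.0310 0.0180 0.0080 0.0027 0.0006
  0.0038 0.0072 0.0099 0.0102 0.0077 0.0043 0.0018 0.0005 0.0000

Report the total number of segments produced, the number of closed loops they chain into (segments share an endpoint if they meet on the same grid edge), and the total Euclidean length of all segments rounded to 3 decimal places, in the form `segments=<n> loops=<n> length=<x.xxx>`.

segments=26 loops=1 length=20.031

cell (1,2): code 0100 → (1.474,3.000)–(2.000,2.231)
cell (1,3): code 1100 → (1.153,4.000)–(1.474,3.000)
cell (1,4): code 1100 → (1.129,5.000)–(1.153,4.000)
cell (1,5): code 1100 → (1.485,6.000)–(1.129,5.000)
cell (1,6): code 1000 → (2.000,6.570)–(1.485,6.000)
cell (2,1): code 0100 → (2.190,2.000)–(3.000,1.287)
cell (2,2): code 1110 → (2.000,2.231)–(2.190,2.000)
cell (2,6): code 1101 → (2.918,7.000)–(2.000,6.570)
cell (2,7): code 1000 → (3.000,7.035)–(2.918,7.000)
cell (3,0): code 0100 → (3.607,1.000)–(4.000,0.803)
cell (3,1): code 1110 → (3.000,1.287)–(3.607,1.000)
cell (3,7): code 1001 → (4.000,7.009)–(3.000,7.035)
cell (4,0): code 0110 → (4.000,0.803)–(5.000,0.620)
cell (4,6): code 1011 → (5.000,6.624)–(4.021,7.000)
cell (4,7): code 0001 → (4.021,7.000)–(4.000,7.009)
cell (5,0): code 0110 → (5.000,0.620)–(6.000,0.763)
cell (5,5): code 1011 → (6.000,5.799)–(5.785,6.000)
cell (5,6): code 0001 → (5.785,6.000)–(5.000,6.624)
cell (6,0): code 0010 → (6.000,0.763)–(6.451,1.000)
cell (6,1): code 0111 → (6.451,1.000)–(7.000,1.415)
cell (6,4): code 1011 → (7.000,4.541)–(6.722,5.000)
cell (6,5): code 0001 → (6.722,5.000)–(6.000,5.799)
cell (7,1): code 0010 → (7.000,1.415)–(7.434,2.000)
cell (7,2): code 0011 → (7.434,2.000)–(7.608,3.000)
cell (7,3): code 0011 → (7.608,3.000)–(7.348,4.000)
cell (7,4): code 0001 → (7.348,4.000)–(7.000,4.541)
total: 26 segments, chained into 1 closed loop(s), length Σ = 20.030938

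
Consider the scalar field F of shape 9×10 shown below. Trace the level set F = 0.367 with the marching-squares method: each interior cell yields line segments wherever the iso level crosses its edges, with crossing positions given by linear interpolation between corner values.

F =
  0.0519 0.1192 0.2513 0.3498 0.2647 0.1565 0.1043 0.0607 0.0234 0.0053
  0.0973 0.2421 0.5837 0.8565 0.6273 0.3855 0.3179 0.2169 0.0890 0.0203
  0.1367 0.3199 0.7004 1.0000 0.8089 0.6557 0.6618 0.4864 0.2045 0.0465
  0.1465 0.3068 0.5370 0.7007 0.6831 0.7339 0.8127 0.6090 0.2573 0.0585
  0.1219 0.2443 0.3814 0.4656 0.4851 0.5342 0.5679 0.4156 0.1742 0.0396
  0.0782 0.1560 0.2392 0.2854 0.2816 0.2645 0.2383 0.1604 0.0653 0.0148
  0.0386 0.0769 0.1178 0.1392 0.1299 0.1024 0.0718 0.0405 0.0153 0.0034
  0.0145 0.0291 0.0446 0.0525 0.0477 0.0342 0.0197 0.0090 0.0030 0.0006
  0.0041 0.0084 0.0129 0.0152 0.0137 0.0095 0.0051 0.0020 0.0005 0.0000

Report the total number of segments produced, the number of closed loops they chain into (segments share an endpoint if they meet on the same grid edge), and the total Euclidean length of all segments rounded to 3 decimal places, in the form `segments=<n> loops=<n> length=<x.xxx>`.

segments=20 loops=1 length=17.867

cell (0,1): code 0100 → (0.348,2.000)–(1.000,1.366)
cell (0,2): code 1100 → (0.034,3.000)–(0.348,2.000)
cell (0,3): code 1100 → (0.282,4.000)–(0.034,3.000)
cell (0,4): code 1100 → (0.919,5.000)–(0.282,4.000)
cell (0,5): code 1000 → (1.000,5.274)–(0.919,5.000)
cell (1,1): code 0110 → (1.000,1.366)–(2.000,1.124)
cell (1,5): code 1101 → (1.143,6.000)–(1.000,5.274)
cell (1,6): code 1100 → (1.557,7.000)–(1.143,6.000)
cell (1,7): code 1000 → (2.000,7.424)–(1.557,7.000)
cell (2,1): code 0110 → (2.000,1.124)–(3.000,1.262)
cell (2,7): code 1001 → (3.000,7.688)–(2.000,7.424)
cell (3,1): code 0110 → (3.000,1.262)–(4.000,1.895)
cell (3,7): code 1001 → (4.000,7.201)–(3.000,7.688)
cell (4,1): code 0010 → (4.000,1.895)–(4.101,2.000)
cell (4,2): code 0011 → (4.101,2.000)–(4.547,3.000)
cell (4,3): code 0011 → (4.547,3.000)–(4.580,4.000)
cell (4,4): code 0011 → (4.580,4.000)–(4.620,5.000)
cell (4,5): code 0011 → (4.620,5.000)–(4.610,6.000)
cell (4,6): code 0011 → (4.610,6.000)–(4.190,7.000)
cell (4,7): code 0001 → (4.190,7.000)–(4.000,7.201)
total: 20 segments, chained into 1 closed loop(s), length Σ = 17.866916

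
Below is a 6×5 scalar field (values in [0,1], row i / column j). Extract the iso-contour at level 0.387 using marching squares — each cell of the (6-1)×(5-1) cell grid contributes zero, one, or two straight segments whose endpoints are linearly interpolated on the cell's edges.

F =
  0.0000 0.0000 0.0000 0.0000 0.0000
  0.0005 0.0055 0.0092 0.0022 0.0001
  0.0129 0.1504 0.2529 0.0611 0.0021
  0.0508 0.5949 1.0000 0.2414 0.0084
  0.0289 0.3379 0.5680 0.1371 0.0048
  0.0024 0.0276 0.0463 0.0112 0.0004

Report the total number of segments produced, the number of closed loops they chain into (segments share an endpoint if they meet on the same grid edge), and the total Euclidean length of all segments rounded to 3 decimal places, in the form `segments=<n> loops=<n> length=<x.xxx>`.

cell (2,0): code 0100 → (2.532,1.000)–(3.000,0.618)
cell (2,1): code 1100 → (2.179,2.000)–(2.532,1.000)
cell (2,2): code 1000 → (3.000,2.808)–(2.179,2.000)
cell (3,0): code 0010 → (3.000,0.618)–(3.809,1.000)
cell (3,1): code 0111 → (3.809,1.000)–(4.000,1.213)
cell (3,2): code 1001 → (4.000,2.420)–(3.000,2.808)
cell (4,1): code 0010 → (4.000,1.213)–(4.347,2.000)
cell (4,2): code 0001 → (4.347,2.000)–(4.000,2.420)
total: 8 segments, chained into 1 closed loop(s), length Σ = 6.474205

segments=8 loops=1 length=6.474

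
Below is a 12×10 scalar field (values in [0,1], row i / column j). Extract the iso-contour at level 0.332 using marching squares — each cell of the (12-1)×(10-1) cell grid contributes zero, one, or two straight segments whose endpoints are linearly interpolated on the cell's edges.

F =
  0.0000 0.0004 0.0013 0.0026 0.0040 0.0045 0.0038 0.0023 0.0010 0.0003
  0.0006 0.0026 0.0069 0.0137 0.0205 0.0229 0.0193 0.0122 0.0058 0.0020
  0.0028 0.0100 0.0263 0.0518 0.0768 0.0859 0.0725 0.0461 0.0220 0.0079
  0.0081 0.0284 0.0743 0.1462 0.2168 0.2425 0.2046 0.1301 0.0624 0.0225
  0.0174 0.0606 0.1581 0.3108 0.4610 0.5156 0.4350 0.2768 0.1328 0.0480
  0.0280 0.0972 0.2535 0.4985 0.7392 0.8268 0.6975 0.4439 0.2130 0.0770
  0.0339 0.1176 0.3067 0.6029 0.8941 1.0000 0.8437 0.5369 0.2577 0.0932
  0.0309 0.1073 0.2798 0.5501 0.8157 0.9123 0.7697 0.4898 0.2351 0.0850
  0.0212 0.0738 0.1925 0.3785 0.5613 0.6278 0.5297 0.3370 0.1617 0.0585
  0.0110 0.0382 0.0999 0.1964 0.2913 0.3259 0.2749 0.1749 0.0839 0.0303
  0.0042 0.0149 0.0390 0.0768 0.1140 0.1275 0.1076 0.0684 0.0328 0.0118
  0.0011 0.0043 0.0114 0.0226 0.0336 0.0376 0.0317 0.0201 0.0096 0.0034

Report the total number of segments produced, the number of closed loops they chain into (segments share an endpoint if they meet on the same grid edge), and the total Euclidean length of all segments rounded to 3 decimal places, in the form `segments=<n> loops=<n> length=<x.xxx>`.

cell (3,3): code 0100 → (3.472,4.000)–(4.000,3.141)
cell (3,4): code 1100 → (3.328,5.000)–(3.472,4.000)
cell (3,5): code 1100 → (3.553,6.000)–(3.328,5.000)
cell (3,6): code 1000 → (4.000,6.651)–(3.553,6.000)
cell (4,2): code 0100 → (4.113,3.000)–(5.000,2.320)
cell (4,3): code 1110 → (4.000,3.141)–(4.113,3.000)
cell (4,6): code 1101 → (4.330,7.000)–(4.000,6.651)
cell (4,7): code 1000 → (5.000,7.485)–(4.330,7.000)
cell (5,2): code 0110 → (5.000,2.320)–(6.000,2.085)
cell (5,7): code 1001 → (6.000,7.734)–(5.000,7.485)
cell (6,2): code 0110 → (6.000,2.085)–(7.000,2.193)
cell (6,7): code 1001 → (7.000,7.620)–(6.000,7.734)
cell (7,2): code 0110 → (7.000,2.193)–(8.000,2.750)
cell (7,7): code 1001 → (8.000,7.029)–(7.000,7.620)
cell (8,2): code 0010 → (8.000,2.750)–(8.255,3.000)
cell (8,3): code 0011 → (8.255,3.000)–(8.849,4.000)
cell (8,4): code 0011 → (8.849,4.000)–(8.980,5.000)
cell (8,5): code 0011 → (8.980,5.000)–(8.776,6.000)
cell (8,6): code 0011 → (8.776,6.000)–(8.031,7.000)
cell (8,7): code 0001 → (8.031,7.000)–(8.000,7.029)
total: 20 segments, chained into 1 closed loop(s), length Σ = 17.653676

segments=20 loops=1 length=17.654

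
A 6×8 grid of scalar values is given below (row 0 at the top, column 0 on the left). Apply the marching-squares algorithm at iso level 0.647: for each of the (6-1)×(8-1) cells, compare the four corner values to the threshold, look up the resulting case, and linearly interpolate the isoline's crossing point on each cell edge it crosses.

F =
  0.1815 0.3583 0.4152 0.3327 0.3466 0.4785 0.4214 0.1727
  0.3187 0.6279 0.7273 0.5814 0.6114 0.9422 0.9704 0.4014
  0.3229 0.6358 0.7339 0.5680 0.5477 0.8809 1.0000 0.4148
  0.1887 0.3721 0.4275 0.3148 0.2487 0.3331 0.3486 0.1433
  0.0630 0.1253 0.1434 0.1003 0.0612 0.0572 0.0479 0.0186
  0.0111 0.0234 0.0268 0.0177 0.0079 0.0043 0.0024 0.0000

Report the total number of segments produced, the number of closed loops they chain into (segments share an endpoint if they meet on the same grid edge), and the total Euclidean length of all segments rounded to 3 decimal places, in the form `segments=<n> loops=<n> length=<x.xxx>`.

cell (0,1): code 0100 → (0.743,2.000)–(1.000,1.192)
cell (0,2): code 1000 → (1.000,2.550)–(0.743,2.000)
cell (0,4): code 0100 → (0.363,5.000)–(1.000,4.108)
cell (0,5): code 1100 → (0.411,6.000)–(0.363,5.000)
cell (0,6): code 1000 → (1.000,6.568)–(0.411,6.000)
cell (1,1): code 0110 → (1.000,1.192)–(2.000,1.114)
cell (1,2): code 1001 → (2.000,2.524)–(1.000,2.550)
cell (1,4): code 0110 → (1.000,4.108)–(2.000,4.298)
cell (1,6): code 1001 → (2.000,6.603)–(1.000,6.568)
cell (2,1): code 0010 → (2.000,1.114)–(2.284,2.000)
cell (2,2): code 0001 → (2.284,2.000)–(2.000,2.524)
cell (2,4): code 0010 → (2.000,4.298)–(2.427,5.000)
cell (2,5): code 0011 → (2.427,5.000)–(2.542,6.000)
cell (2,6): code 0001 → (2.542,6.000)–(2.000,6.603)
total: 14 segments, chained into 2 closed loop(s), length Σ = 12.558110

segments=14 loops=2 length=12.558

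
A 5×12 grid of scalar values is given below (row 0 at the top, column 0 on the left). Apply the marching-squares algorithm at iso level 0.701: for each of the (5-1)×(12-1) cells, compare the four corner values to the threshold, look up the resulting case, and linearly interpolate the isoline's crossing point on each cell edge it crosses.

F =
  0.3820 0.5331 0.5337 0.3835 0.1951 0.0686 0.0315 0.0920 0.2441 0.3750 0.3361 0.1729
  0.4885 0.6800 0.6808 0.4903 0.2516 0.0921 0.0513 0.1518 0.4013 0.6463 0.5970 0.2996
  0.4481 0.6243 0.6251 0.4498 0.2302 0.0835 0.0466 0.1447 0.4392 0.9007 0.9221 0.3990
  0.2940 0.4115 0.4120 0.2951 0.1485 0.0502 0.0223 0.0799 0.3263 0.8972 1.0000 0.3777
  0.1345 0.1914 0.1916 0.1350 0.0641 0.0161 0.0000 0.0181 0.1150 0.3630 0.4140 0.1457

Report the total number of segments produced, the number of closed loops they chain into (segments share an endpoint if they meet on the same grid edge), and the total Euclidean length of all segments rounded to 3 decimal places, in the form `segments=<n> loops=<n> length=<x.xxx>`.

cell (1,8): code 0100 → (1.215,9.000)–(2.000,8.567)
cell (1,9): code 1100 → (1.320,10.000)–(1.215,9.000)
cell (1,10): code 1000 → (2.000,10.423)–(1.320,10.000)
cell (2,8): code 0110 → (2.000,8.567)–(3.000,8.656)
cell (2,10): code 1001 → (3.000,10.480)–(2.000,10.423)
cell (3,8): code 0010 → (3.000,8.656)–(3.367,9.000)
cell (3,9): code 0011 → (3.367,9.000)–(3.510,10.000)
cell (3,10): code 0001 → (3.510,10.000)–(3.000,10.480)
total: 8 segments, chained into 1 closed loop(s), length Σ = 6.922221

segments=8 loops=1 length=6.922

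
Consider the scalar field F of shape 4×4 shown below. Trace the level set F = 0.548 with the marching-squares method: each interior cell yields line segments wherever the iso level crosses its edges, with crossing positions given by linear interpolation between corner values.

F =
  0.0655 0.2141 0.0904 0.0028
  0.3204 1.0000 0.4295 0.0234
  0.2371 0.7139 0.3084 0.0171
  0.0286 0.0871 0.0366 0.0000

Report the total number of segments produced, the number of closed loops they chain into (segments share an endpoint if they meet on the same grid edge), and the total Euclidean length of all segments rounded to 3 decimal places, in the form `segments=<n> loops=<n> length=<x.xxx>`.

segments=6 loops=1 length=4.903

cell (0,0): code 0100 → (0.425,1.000)–(1.000,0.335)
cell (0,1): code 1000 → (1.000,1.792)–(0.425,1.000)
cell (1,0): code 0110 → (1.000,0.335)–(2.000,0.652)
cell (1,1): code 1001 → (2.000,1.409)–(1.000,1.792)
cell (2,0): code 0010 → (2.000,0.652)–(2.265,1.000)
cell (2,1): code 0001 → (2.265,1.000)–(2.000,1.409)
total: 6 segments, chained into 1 closed loop(s), length Σ = 4.902743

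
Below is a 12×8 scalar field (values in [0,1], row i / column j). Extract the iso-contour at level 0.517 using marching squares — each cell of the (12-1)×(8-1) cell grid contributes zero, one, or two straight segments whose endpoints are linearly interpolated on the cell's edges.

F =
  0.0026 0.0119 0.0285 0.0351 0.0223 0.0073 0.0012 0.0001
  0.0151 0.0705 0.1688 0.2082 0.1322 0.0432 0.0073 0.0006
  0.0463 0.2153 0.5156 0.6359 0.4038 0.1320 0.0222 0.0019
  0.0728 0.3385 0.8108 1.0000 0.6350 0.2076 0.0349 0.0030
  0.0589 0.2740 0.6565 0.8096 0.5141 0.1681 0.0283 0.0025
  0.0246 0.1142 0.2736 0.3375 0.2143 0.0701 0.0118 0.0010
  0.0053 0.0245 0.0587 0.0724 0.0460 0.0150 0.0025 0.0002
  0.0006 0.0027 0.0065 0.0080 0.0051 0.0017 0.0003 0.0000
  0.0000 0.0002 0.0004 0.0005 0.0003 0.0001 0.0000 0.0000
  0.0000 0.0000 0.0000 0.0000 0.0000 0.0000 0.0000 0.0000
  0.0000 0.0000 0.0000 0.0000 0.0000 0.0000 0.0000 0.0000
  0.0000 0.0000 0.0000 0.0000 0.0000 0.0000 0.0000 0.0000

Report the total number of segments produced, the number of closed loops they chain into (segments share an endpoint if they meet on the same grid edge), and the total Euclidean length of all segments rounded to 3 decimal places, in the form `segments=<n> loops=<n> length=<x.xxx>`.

segments=12 loops=1 length=8.856

cell (1,2): code 0100 → (1.722,3.000)–(2.000,2.012)
cell (1,3): code 1000 → (2.000,3.512)–(1.722,3.000)
cell (2,1): code 0100 → (2.005,2.000)–(3.000,1.378)
cell (2,2): code 1110 → (2.000,2.012)–(2.005,2.000)
cell (2,3): code 1101 → (2.490,4.000)–(2.000,3.512)
cell (2,4): code 1000 → (3.000,4.276)–(2.490,4.000)
cell (3,1): code 0110 → (3.000,1.378)–(4.000,1.635)
cell (3,3): code 1011 → (4.000,3.990)–(3.976,4.000)
cell (3,4): code 0001 → (3.976,4.000)–(3.000,4.276)
cell (4,1): code 0010 → (4.000,1.635)–(4.364,2.000)
cell (4,2): code 0011 → (4.364,2.000)–(4.620,3.000)
cell (4,3): code 0001 → (4.620,3.000)–(4.000,3.990)
total: 12 segments, chained into 1 closed loop(s), length Σ = 8.855746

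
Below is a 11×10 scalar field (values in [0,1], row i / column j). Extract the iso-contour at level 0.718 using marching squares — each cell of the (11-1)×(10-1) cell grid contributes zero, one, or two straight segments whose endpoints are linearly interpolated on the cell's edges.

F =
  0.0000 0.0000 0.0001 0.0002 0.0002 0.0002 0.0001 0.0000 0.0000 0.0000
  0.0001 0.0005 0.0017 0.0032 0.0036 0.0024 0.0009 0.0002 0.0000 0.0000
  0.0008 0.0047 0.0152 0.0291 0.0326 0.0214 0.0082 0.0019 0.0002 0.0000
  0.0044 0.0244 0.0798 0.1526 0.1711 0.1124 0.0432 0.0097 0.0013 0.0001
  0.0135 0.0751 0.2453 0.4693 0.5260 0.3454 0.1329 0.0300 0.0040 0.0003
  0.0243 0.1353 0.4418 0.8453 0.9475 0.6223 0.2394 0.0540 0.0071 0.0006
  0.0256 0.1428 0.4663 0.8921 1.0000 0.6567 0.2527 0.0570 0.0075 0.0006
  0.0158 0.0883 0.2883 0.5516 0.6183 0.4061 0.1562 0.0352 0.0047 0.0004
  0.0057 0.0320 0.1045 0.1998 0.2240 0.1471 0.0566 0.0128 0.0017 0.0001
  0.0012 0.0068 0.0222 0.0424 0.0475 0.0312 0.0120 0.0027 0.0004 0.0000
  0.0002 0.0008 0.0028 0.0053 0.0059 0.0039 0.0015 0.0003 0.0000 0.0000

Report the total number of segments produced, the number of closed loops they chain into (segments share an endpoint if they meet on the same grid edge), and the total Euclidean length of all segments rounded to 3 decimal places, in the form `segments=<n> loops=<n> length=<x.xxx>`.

cell (4,2): code 0100 → (4.661,3.000)–(5.000,2.685)
cell (4,3): code 1100 → (4.456,4.000)–(4.661,3.000)
cell (4,4): code 1000 → (5.000,4.706)–(4.456,4.000)
cell (5,2): code 0110 → (5.000,2.685)–(6.000,2.591)
cell (5,4): code 1001 → (6.000,4.821)–(5.000,4.706)
cell (6,2): code 0010 → (6.000,2.591)–(6.511,3.000)
cell (6,3): code 0011 → (6.511,3.000)–(6.739,4.000)
cell (6,4): code 0001 → (6.739,4.000)–(6.000,4.821)
total: 8 segments, chained into 1 closed loop(s), length Σ = 7.171168

segments=8 loops=1 length=7.171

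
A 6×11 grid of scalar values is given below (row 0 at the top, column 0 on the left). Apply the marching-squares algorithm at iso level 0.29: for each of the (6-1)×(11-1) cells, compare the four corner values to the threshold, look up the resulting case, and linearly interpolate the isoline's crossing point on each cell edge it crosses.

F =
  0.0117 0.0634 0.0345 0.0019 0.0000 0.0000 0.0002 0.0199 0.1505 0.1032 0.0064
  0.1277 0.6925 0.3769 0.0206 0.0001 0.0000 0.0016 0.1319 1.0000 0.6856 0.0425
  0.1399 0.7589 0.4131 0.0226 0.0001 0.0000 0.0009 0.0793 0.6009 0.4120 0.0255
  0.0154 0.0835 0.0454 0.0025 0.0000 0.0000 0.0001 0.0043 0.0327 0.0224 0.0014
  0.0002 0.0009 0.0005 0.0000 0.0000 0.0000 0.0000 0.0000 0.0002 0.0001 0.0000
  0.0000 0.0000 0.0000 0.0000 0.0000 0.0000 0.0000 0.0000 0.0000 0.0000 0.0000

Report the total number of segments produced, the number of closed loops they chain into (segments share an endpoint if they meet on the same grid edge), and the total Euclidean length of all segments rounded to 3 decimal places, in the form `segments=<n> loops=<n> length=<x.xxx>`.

cell (0,0): code 0100 → (0.360,1.000)–(1.000,0.287)
cell (0,1): code 1100 → (0.746,2.000)–(0.360,1.000)
cell (0,2): code 1000 → (1.000,2.244)–(0.746,2.000)
cell (0,7): code 0100 → (0.164,8.000)–(1.000,7.182)
cell (0,8): code 1100 → (0.321,9.000)–(0.164,8.000)
cell (0,9): code 1000 → (1.000,9.615)–(0.321,9.000)
cell (1,0): code 0110 → (1.000,0.287)–(2.000,0.242)
cell (1,2): code 1001 → (2.000,2.315)–(1.000,2.244)
cell (1,7): code 0110 → (1.000,7.182)–(2.000,7.404)
cell (1,9): code 1001 → (2.000,9.316)–(1.000,9.615)
cell (2,0): code 0010 → (2.000,0.242)–(2.694,1.000)
cell (2,1): code 0011 → (2.694,1.000)–(2.335,2.000)
cell (2,2): code 0001 → (2.335,2.000)–(2.000,2.315)
cell (2,7): code 0010 → (2.000,7.404)–(2.547,8.000)
cell (2,8): code 0011 → (2.547,8.000)–(2.313,9.000)
cell (2,9): code 0001 → (2.313,9.000)–(2.000,9.316)
total: 16 segments, chained into 2 closed loop(s), length Σ = 14.382101

segments=16 loops=2 length=14.382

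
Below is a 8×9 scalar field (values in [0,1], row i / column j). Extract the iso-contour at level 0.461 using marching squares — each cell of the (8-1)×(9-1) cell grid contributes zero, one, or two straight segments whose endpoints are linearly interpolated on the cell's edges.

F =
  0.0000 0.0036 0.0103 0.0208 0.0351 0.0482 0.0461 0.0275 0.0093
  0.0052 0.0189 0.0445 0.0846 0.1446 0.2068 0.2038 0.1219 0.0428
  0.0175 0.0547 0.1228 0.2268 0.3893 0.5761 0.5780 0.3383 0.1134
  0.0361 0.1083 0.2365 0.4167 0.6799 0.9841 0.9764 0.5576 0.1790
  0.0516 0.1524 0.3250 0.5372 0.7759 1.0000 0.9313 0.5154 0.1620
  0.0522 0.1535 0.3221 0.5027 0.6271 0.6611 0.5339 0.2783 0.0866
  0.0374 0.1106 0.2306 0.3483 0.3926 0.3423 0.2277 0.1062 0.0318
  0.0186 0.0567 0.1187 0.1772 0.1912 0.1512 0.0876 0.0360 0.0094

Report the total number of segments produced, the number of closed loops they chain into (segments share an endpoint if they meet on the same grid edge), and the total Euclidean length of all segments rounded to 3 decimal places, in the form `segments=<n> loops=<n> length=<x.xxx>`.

segments=18 loops=1 length=13.483

cell (1,4): code 0100 → (1.688,5.000)–(2.000,4.384)
cell (1,5): code 1100 → (1.687,6.000)–(1.688,5.000)
cell (1,6): code 1000 → (2.000,6.488)–(1.687,6.000)
cell (2,3): code 0100 → (2.247,4.000)–(3.000,3.168)
cell (2,4): code 1110 → (2.000,4.384)–(2.247,4.000)
cell (2,6): code 1101 → (2.560,7.000)–(2.000,6.488)
cell (2,7): code 1000 → (3.000,7.255)–(2.560,7.000)
cell (3,2): code 0100 → (3.368,3.000)–(4.000,2.641)
cell (3,3): code 1110 → (3.000,3.168)–(3.368,3.000)
cell (3,7): code 1001 → (4.000,7.154)–(3.000,7.255)
cell (4,2): code 0110 → (4.000,2.641)–(5.000,2.769)
cell (4,6): code 1011 → (5.000,6.285)–(4.229,7.000)
cell (4,7): code 0001 → (4.229,7.000)–(4.000,7.154)
cell (5,2): code 0010 → (5.000,2.769)–(5.270,3.000)
cell (5,3): code 0011 → (5.270,3.000)–(5.708,4.000)
cell (5,4): code 0011 → (5.708,4.000)–(5.628,5.000)
cell (5,5): code 0011 → (5.628,5.000)–(5.238,6.000)
cell (5,6): code 0001 → (5.238,6.000)–(5.000,6.285)
total: 18 segments, chained into 1 closed loop(s), length Σ = 13.483247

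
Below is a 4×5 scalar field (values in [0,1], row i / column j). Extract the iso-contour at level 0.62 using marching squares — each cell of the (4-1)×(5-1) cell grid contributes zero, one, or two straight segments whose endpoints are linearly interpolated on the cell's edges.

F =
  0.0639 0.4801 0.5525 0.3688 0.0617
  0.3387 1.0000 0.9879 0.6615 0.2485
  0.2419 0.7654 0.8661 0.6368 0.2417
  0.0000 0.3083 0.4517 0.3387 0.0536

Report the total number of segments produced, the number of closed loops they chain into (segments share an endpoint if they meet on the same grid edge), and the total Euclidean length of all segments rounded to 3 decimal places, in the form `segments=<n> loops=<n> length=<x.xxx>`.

cell (0,0): code 0100 → (0.269,1.000)–(1.000,0.425)
cell (0,1): code 1100 → (0.155,2.000)–(0.269,1.000)
cell (0,2): code 1100 → (0.858,3.000)–(0.155,2.000)
cell (0,3): code 1000 → (1.000,3.100)–(0.858,3.000)
cell (1,0): code 0110 → (1.000,0.425)–(2.000,0.722)
cell (1,3): code 1001 → (2.000,3.043)–(1.000,3.100)
cell (2,0): code 0010 → (2.000,0.722)–(2.318,1.000)
cell (2,1): code 0011 → (2.318,1.000)–(2.594,2.000)
cell (2,2): code 0011 → (2.594,2.000)–(2.056,3.000)
cell (2,3): code 0001 → (2.056,3.000)–(2.000,3.043)
total: 10 segments, chained into 1 closed loop(s), length Σ = 8.042832

segments=10 loops=1 length=8.043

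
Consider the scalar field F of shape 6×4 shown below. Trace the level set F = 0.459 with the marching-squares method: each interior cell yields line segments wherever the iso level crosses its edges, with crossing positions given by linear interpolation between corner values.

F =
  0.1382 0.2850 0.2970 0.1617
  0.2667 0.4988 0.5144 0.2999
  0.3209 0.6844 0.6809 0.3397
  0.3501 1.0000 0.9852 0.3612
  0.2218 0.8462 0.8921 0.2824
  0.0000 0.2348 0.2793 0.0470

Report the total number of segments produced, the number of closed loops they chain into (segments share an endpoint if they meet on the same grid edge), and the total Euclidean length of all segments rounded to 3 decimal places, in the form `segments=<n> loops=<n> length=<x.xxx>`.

segments=12 loops=1 length=10.751

cell (0,0): code 0100 → (0.814,1.000)–(1.000,0.829)
cell (0,1): code 1100 → (0.745,2.000)–(0.814,1.000)
cell (0,2): code 1000 → (1.000,2.258)–(0.745,2.000)
cell (1,0): code 0110 → (1.000,0.829)–(2.000,0.380)
cell (1,2): code 1001 → (2.000,2.650)–(1.000,2.258)
cell (2,0): code 0110 → (2.000,0.380)–(3.000,0.168)
cell (2,2): code 1001 → (3.000,2.843)–(2.000,2.650)
cell (3,0): code 0110 → (3.000,0.168)–(4.000,0.380)
cell (3,2): code 1001 → (4.000,2.710)–(3.000,2.843)
cell (4,0): code 0010 → (4.000,0.380)–(4.633,1.000)
cell (4,1): code 0011 → (4.633,1.000)–(4.707,2.000)
cell (4,2): code 0001 → (4.707,2.000)–(4.000,2.710)
total: 12 segments, chained into 1 closed loop(s), length Σ = 10.751324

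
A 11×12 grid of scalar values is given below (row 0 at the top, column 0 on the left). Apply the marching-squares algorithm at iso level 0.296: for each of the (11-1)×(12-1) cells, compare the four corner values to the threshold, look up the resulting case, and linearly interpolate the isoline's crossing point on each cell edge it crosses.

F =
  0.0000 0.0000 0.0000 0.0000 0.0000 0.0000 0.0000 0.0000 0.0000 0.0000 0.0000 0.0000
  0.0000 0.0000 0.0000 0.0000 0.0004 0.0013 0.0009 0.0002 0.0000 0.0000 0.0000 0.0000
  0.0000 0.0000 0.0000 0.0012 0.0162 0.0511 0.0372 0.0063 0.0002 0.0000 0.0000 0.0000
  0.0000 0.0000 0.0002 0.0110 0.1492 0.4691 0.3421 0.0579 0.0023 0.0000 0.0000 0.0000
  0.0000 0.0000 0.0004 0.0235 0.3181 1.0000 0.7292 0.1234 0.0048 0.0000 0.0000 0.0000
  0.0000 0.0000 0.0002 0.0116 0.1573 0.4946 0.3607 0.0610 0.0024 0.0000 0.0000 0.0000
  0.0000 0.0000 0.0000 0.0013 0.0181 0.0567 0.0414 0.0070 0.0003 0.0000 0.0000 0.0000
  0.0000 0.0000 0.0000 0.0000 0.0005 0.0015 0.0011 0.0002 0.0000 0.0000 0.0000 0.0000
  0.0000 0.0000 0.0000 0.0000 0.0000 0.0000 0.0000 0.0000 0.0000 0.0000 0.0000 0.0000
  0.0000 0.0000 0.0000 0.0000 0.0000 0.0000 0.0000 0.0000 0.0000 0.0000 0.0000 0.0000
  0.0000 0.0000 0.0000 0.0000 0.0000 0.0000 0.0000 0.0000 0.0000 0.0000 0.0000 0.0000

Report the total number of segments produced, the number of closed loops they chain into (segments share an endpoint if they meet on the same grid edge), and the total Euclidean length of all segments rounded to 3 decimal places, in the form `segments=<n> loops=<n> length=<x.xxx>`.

segments=12 loops=1 length=8.514

cell (2,4): code 0100 → (2.586,5.000)–(3.000,4.459)
cell (2,5): code 1100 → (2.849,6.000)–(2.586,5.000)
cell (2,6): code 1000 → (3.000,6.162)–(2.849,6.000)
cell (3,3): code 0100 → (3.869,4.000)–(4.000,3.925)
cell (3,4): code 1110 → (3.000,4.459)–(3.869,4.000)
cell (3,6): code 1001 → (4.000,6.715)–(3.000,6.162)
cell (4,3): code 0010 → (4.000,3.925)–(4.137,4.000)
cell (4,4): code 0111 → (4.137,4.000)–(5.000,4.411)
cell (4,6): code 1001 → (5.000,6.216)–(4.000,6.715)
cell (5,4): code 0010 → (5.000,4.411)–(5.454,5.000)
cell (5,5): code 0011 → (5.454,5.000)–(5.203,6.000)
cell (5,6): code 0001 → (5.203,6.000)–(5.000,6.216)
total: 12 segments, chained into 1 closed loop(s), length Σ = 8.513577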